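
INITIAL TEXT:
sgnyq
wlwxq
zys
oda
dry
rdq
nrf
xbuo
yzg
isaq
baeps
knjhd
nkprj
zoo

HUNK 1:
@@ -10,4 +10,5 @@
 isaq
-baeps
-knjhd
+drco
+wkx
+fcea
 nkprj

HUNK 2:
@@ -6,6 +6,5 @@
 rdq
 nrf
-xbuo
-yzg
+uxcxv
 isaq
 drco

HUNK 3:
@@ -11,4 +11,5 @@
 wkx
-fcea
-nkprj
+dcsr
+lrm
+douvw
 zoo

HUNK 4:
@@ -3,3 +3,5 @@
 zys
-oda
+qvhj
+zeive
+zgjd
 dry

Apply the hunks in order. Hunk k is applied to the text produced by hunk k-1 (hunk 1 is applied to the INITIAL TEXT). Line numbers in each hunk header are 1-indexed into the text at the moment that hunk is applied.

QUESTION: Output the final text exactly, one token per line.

Hunk 1: at line 10 remove [baeps,knjhd] add [drco,wkx,fcea] -> 15 lines: sgnyq wlwxq zys oda dry rdq nrf xbuo yzg isaq drco wkx fcea nkprj zoo
Hunk 2: at line 6 remove [xbuo,yzg] add [uxcxv] -> 14 lines: sgnyq wlwxq zys oda dry rdq nrf uxcxv isaq drco wkx fcea nkprj zoo
Hunk 3: at line 11 remove [fcea,nkprj] add [dcsr,lrm,douvw] -> 15 lines: sgnyq wlwxq zys oda dry rdq nrf uxcxv isaq drco wkx dcsr lrm douvw zoo
Hunk 4: at line 3 remove [oda] add [qvhj,zeive,zgjd] -> 17 lines: sgnyq wlwxq zys qvhj zeive zgjd dry rdq nrf uxcxv isaq drco wkx dcsr lrm douvw zoo

Answer: sgnyq
wlwxq
zys
qvhj
zeive
zgjd
dry
rdq
nrf
uxcxv
isaq
drco
wkx
dcsr
lrm
douvw
zoo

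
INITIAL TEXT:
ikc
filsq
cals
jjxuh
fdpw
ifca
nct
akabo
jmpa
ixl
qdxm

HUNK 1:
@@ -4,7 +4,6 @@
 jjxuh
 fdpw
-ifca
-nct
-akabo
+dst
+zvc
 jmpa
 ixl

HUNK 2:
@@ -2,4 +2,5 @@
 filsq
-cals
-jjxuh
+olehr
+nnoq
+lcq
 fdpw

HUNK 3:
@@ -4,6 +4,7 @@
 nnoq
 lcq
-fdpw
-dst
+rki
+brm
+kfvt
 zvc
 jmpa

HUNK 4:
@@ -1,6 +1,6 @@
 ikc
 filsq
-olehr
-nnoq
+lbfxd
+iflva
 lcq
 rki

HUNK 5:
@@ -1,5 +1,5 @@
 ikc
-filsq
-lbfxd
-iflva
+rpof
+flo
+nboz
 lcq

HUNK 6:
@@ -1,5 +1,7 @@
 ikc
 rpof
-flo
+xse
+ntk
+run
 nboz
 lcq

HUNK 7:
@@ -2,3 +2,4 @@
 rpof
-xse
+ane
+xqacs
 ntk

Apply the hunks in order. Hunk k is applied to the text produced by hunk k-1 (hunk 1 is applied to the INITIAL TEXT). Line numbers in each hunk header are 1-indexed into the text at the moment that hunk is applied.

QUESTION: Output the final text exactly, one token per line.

Hunk 1: at line 4 remove [ifca,nct,akabo] add [dst,zvc] -> 10 lines: ikc filsq cals jjxuh fdpw dst zvc jmpa ixl qdxm
Hunk 2: at line 2 remove [cals,jjxuh] add [olehr,nnoq,lcq] -> 11 lines: ikc filsq olehr nnoq lcq fdpw dst zvc jmpa ixl qdxm
Hunk 3: at line 4 remove [fdpw,dst] add [rki,brm,kfvt] -> 12 lines: ikc filsq olehr nnoq lcq rki brm kfvt zvc jmpa ixl qdxm
Hunk 4: at line 1 remove [olehr,nnoq] add [lbfxd,iflva] -> 12 lines: ikc filsq lbfxd iflva lcq rki brm kfvt zvc jmpa ixl qdxm
Hunk 5: at line 1 remove [filsq,lbfxd,iflva] add [rpof,flo,nboz] -> 12 lines: ikc rpof flo nboz lcq rki brm kfvt zvc jmpa ixl qdxm
Hunk 6: at line 1 remove [flo] add [xse,ntk,run] -> 14 lines: ikc rpof xse ntk run nboz lcq rki brm kfvt zvc jmpa ixl qdxm
Hunk 7: at line 2 remove [xse] add [ane,xqacs] -> 15 lines: ikc rpof ane xqacs ntk run nboz lcq rki brm kfvt zvc jmpa ixl qdxm

Answer: ikc
rpof
ane
xqacs
ntk
run
nboz
lcq
rki
brm
kfvt
zvc
jmpa
ixl
qdxm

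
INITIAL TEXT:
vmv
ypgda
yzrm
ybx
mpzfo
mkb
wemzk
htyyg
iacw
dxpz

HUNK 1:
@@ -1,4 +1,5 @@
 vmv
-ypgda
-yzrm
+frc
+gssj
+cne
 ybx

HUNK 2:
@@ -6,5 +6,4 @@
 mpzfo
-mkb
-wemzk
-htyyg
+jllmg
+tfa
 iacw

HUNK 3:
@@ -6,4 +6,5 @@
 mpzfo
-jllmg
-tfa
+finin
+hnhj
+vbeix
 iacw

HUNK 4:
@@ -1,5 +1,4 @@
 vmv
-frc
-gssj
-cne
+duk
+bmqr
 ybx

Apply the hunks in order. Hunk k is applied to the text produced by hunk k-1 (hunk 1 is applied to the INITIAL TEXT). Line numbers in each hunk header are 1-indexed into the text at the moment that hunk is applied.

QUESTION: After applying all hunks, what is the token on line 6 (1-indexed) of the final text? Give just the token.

Hunk 1: at line 1 remove [ypgda,yzrm] add [frc,gssj,cne] -> 11 lines: vmv frc gssj cne ybx mpzfo mkb wemzk htyyg iacw dxpz
Hunk 2: at line 6 remove [mkb,wemzk,htyyg] add [jllmg,tfa] -> 10 lines: vmv frc gssj cne ybx mpzfo jllmg tfa iacw dxpz
Hunk 3: at line 6 remove [jllmg,tfa] add [finin,hnhj,vbeix] -> 11 lines: vmv frc gssj cne ybx mpzfo finin hnhj vbeix iacw dxpz
Hunk 4: at line 1 remove [frc,gssj,cne] add [duk,bmqr] -> 10 lines: vmv duk bmqr ybx mpzfo finin hnhj vbeix iacw dxpz
Final line 6: finin

Answer: finin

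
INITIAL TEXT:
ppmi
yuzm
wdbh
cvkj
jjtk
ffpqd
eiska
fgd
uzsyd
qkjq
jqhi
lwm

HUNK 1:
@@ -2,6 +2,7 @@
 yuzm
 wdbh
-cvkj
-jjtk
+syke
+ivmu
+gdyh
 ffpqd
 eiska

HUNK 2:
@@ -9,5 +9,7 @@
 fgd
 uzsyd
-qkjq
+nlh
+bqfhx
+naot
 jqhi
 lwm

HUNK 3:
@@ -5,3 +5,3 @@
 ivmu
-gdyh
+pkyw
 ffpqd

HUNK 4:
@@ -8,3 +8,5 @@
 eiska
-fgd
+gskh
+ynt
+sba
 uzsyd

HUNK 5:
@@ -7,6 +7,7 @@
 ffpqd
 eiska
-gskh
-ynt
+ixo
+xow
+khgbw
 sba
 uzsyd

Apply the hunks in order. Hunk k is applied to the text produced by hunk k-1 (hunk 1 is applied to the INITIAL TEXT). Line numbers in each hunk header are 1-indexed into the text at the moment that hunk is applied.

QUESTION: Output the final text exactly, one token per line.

Answer: ppmi
yuzm
wdbh
syke
ivmu
pkyw
ffpqd
eiska
ixo
xow
khgbw
sba
uzsyd
nlh
bqfhx
naot
jqhi
lwm

Derivation:
Hunk 1: at line 2 remove [cvkj,jjtk] add [syke,ivmu,gdyh] -> 13 lines: ppmi yuzm wdbh syke ivmu gdyh ffpqd eiska fgd uzsyd qkjq jqhi lwm
Hunk 2: at line 9 remove [qkjq] add [nlh,bqfhx,naot] -> 15 lines: ppmi yuzm wdbh syke ivmu gdyh ffpqd eiska fgd uzsyd nlh bqfhx naot jqhi lwm
Hunk 3: at line 5 remove [gdyh] add [pkyw] -> 15 lines: ppmi yuzm wdbh syke ivmu pkyw ffpqd eiska fgd uzsyd nlh bqfhx naot jqhi lwm
Hunk 4: at line 8 remove [fgd] add [gskh,ynt,sba] -> 17 lines: ppmi yuzm wdbh syke ivmu pkyw ffpqd eiska gskh ynt sba uzsyd nlh bqfhx naot jqhi lwm
Hunk 5: at line 7 remove [gskh,ynt] add [ixo,xow,khgbw] -> 18 lines: ppmi yuzm wdbh syke ivmu pkyw ffpqd eiska ixo xow khgbw sba uzsyd nlh bqfhx naot jqhi lwm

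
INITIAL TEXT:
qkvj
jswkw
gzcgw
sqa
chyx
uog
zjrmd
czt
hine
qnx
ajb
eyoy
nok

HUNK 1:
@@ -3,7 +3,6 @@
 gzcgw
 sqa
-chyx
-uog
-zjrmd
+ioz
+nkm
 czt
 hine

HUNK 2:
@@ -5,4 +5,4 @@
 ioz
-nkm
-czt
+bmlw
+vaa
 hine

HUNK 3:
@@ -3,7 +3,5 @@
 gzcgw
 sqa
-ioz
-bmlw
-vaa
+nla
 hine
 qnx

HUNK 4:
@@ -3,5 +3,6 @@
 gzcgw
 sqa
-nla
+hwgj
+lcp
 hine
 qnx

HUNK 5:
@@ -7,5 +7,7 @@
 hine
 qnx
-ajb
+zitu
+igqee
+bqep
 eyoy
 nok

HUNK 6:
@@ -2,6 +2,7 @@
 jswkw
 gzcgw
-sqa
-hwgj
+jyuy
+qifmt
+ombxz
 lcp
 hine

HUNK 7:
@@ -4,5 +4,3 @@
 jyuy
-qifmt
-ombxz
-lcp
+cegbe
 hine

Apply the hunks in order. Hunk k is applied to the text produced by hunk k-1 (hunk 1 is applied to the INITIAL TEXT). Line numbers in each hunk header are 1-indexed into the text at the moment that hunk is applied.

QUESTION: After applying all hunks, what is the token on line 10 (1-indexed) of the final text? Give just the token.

Answer: bqep

Derivation:
Hunk 1: at line 3 remove [chyx,uog,zjrmd] add [ioz,nkm] -> 12 lines: qkvj jswkw gzcgw sqa ioz nkm czt hine qnx ajb eyoy nok
Hunk 2: at line 5 remove [nkm,czt] add [bmlw,vaa] -> 12 lines: qkvj jswkw gzcgw sqa ioz bmlw vaa hine qnx ajb eyoy nok
Hunk 3: at line 3 remove [ioz,bmlw,vaa] add [nla] -> 10 lines: qkvj jswkw gzcgw sqa nla hine qnx ajb eyoy nok
Hunk 4: at line 3 remove [nla] add [hwgj,lcp] -> 11 lines: qkvj jswkw gzcgw sqa hwgj lcp hine qnx ajb eyoy nok
Hunk 5: at line 7 remove [ajb] add [zitu,igqee,bqep] -> 13 lines: qkvj jswkw gzcgw sqa hwgj lcp hine qnx zitu igqee bqep eyoy nok
Hunk 6: at line 2 remove [sqa,hwgj] add [jyuy,qifmt,ombxz] -> 14 lines: qkvj jswkw gzcgw jyuy qifmt ombxz lcp hine qnx zitu igqee bqep eyoy nok
Hunk 7: at line 4 remove [qifmt,ombxz,lcp] add [cegbe] -> 12 lines: qkvj jswkw gzcgw jyuy cegbe hine qnx zitu igqee bqep eyoy nok
Final line 10: bqep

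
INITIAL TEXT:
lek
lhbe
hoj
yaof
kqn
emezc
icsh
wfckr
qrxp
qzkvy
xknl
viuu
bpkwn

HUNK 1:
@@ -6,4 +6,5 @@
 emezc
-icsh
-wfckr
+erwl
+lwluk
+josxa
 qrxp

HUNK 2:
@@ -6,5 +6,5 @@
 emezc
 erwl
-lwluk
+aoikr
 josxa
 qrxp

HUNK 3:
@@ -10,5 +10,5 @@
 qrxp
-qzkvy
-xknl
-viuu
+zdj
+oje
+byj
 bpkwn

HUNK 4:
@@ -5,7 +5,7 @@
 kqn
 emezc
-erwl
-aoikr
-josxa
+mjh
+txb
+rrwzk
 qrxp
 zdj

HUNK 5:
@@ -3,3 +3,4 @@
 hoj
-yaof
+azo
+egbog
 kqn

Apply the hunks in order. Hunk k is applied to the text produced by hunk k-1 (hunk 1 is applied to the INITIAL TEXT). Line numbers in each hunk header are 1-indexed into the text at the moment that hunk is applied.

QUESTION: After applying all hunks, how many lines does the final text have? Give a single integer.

Hunk 1: at line 6 remove [icsh,wfckr] add [erwl,lwluk,josxa] -> 14 lines: lek lhbe hoj yaof kqn emezc erwl lwluk josxa qrxp qzkvy xknl viuu bpkwn
Hunk 2: at line 6 remove [lwluk] add [aoikr] -> 14 lines: lek lhbe hoj yaof kqn emezc erwl aoikr josxa qrxp qzkvy xknl viuu bpkwn
Hunk 3: at line 10 remove [qzkvy,xknl,viuu] add [zdj,oje,byj] -> 14 lines: lek lhbe hoj yaof kqn emezc erwl aoikr josxa qrxp zdj oje byj bpkwn
Hunk 4: at line 5 remove [erwl,aoikr,josxa] add [mjh,txb,rrwzk] -> 14 lines: lek lhbe hoj yaof kqn emezc mjh txb rrwzk qrxp zdj oje byj bpkwn
Hunk 5: at line 3 remove [yaof] add [azo,egbog] -> 15 lines: lek lhbe hoj azo egbog kqn emezc mjh txb rrwzk qrxp zdj oje byj bpkwn
Final line count: 15

Answer: 15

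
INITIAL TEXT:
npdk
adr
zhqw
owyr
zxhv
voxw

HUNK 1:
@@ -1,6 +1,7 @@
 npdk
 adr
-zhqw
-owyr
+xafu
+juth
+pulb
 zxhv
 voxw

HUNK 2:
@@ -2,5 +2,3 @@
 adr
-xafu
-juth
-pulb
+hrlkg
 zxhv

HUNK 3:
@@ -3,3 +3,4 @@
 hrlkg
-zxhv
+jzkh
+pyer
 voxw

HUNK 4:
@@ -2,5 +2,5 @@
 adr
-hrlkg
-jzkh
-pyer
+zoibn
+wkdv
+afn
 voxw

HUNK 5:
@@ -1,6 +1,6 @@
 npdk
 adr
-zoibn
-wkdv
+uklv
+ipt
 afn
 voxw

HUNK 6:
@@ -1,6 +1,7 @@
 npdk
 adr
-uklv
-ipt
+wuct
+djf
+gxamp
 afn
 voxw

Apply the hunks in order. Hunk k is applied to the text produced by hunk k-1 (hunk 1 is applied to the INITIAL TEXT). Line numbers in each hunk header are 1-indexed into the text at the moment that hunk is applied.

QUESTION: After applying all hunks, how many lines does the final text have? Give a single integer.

Answer: 7

Derivation:
Hunk 1: at line 1 remove [zhqw,owyr] add [xafu,juth,pulb] -> 7 lines: npdk adr xafu juth pulb zxhv voxw
Hunk 2: at line 2 remove [xafu,juth,pulb] add [hrlkg] -> 5 lines: npdk adr hrlkg zxhv voxw
Hunk 3: at line 3 remove [zxhv] add [jzkh,pyer] -> 6 lines: npdk adr hrlkg jzkh pyer voxw
Hunk 4: at line 2 remove [hrlkg,jzkh,pyer] add [zoibn,wkdv,afn] -> 6 lines: npdk adr zoibn wkdv afn voxw
Hunk 5: at line 1 remove [zoibn,wkdv] add [uklv,ipt] -> 6 lines: npdk adr uklv ipt afn voxw
Hunk 6: at line 1 remove [uklv,ipt] add [wuct,djf,gxamp] -> 7 lines: npdk adr wuct djf gxamp afn voxw
Final line count: 7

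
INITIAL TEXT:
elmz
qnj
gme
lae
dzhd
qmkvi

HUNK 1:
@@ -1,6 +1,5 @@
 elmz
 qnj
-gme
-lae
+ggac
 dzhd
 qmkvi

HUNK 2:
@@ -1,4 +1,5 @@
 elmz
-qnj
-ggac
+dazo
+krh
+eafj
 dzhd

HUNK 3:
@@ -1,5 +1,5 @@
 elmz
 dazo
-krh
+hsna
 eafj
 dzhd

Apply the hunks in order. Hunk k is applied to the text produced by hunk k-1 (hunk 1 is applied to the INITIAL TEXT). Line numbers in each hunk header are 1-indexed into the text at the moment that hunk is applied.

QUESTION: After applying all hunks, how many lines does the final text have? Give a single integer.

Answer: 6

Derivation:
Hunk 1: at line 1 remove [gme,lae] add [ggac] -> 5 lines: elmz qnj ggac dzhd qmkvi
Hunk 2: at line 1 remove [qnj,ggac] add [dazo,krh,eafj] -> 6 lines: elmz dazo krh eafj dzhd qmkvi
Hunk 3: at line 1 remove [krh] add [hsna] -> 6 lines: elmz dazo hsna eafj dzhd qmkvi
Final line count: 6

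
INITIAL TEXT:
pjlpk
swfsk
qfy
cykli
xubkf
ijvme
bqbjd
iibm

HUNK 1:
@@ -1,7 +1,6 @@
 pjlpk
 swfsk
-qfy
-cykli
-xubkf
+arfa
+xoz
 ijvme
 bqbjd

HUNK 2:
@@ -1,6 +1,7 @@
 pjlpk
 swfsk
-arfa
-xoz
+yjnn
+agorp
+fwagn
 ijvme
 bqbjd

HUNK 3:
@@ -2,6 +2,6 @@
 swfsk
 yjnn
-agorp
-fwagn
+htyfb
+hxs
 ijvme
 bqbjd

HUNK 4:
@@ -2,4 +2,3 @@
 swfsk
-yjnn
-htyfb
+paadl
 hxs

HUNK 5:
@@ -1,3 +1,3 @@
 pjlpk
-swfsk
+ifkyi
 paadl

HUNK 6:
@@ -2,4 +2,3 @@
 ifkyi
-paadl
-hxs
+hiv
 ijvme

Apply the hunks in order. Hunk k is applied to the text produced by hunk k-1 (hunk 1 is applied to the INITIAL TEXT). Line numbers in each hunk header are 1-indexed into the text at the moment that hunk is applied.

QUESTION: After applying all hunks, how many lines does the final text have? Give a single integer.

Answer: 6

Derivation:
Hunk 1: at line 1 remove [qfy,cykli,xubkf] add [arfa,xoz] -> 7 lines: pjlpk swfsk arfa xoz ijvme bqbjd iibm
Hunk 2: at line 1 remove [arfa,xoz] add [yjnn,agorp,fwagn] -> 8 lines: pjlpk swfsk yjnn agorp fwagn ijvme bqbjd iibm
Hunk 3: at line 2 remove [agorp,fwagn] add [htyfb,hxs] -> 8 lines: pjlpk swfsk yjnn htyfb hxs ijvme bqbjd iibm
Hunk 4: at line 2 remove [yjnn,htyfb] add [paadl] -> 7 lines: pjlpk swfsk paadl hxs ijvme bqbjd iibm
Hunk 5: at line 1 remove [swfsk] add [ifkyi] -> 7 lines: pjlpk ifkyi paadl hxs ijvme bqbjd iibm
Hunk 6: at line 2 remove [paadl,hxs] add [hiv] -> 6 lines: pjlpk ifkyi hiv ijvme bqbjd iibm
Final line count: 6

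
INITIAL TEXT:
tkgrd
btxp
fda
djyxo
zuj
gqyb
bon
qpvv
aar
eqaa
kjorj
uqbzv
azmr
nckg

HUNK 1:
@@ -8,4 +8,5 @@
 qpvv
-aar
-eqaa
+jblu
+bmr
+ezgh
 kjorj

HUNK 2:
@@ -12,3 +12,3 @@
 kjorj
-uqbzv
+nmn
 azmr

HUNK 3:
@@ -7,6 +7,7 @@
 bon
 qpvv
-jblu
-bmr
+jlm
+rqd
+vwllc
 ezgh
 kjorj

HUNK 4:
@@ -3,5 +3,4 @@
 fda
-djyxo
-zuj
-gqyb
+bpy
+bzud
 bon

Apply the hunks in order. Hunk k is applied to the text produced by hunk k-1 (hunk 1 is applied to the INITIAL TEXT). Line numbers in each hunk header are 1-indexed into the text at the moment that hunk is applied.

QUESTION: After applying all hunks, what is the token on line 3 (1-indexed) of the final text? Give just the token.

Answer: fda

Derivation:
Hunk 1: at line 8 remove [aar,eqaa] add [jblu,bmr,ezgh] -> 15 lines: tkgrd btxp fda djyxo zuj gqyb bon qpvv jblu bmr ezgh kjorj uqbzv azmr nckg
Hunk 2: at line 12 remove [uqbzv] add [nmn] -> 15 lines: tkgrd btxp fda djyxo zuj gqyb bon qpvv jblu bmr ezgh kjorj nmn azmr nckg
Hunk 3: at line 7 remove [jblu,bmr] add [jlm,rqd,vwllc] -> 16 lines: tkgrd btxp fda djyxo zuj gqyb bon qpvv jlm rqd vwllc ezgh kjorj nmn azmr nckg
Hunk 4: at line 3 remove [djyxo,zuj,gqyb] add [bpy,bzud] -> 15 lines: tkgrd btxp fda bpy bzud bon qpvv jlm rqd vwllc ezgh kjorj nmn azmr nckg
Final line 3: fda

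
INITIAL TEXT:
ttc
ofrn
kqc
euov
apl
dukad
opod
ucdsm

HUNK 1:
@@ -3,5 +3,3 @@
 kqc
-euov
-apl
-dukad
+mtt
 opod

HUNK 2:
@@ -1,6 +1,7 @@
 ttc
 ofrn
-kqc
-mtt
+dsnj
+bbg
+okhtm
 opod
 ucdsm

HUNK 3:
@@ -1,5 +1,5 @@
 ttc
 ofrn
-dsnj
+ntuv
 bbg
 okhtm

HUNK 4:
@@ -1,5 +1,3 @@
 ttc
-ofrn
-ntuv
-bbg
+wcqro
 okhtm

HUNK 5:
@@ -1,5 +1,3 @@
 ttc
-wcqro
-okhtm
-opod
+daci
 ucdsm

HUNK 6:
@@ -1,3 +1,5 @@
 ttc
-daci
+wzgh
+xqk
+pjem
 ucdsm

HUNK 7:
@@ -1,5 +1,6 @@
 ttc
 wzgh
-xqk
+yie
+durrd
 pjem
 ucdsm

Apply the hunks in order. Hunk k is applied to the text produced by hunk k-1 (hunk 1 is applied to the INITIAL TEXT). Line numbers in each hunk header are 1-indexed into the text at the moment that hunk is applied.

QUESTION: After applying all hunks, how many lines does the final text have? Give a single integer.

Answer: 6

Derivation:
Hunk 1: at line 3 remove [euov,apl,dukad] add [mtt] -> 6 lines: ttc ofrn kqc mtt opod ucdsm
Hunk 2: at line 1 remove [kqc,mtt] add [dsnj,bbg,okhtm] -> 7 lines: ttc ofrn dsnj bbg okhtm opod ucdsm
Hunk 3: at line 1 remove [dsnj] add [ntuv] -> 7 lines: ttc ofrn ntuv bbg okhtm opod ucdsm
Hunk 4: at line 1 remove [ofrn,ntuv,bbg] add [wcqro] -> 5 lines: ttc wcqro okhtm opod ucdsm
Hunk 5: at line 1 remove [wcqro,okhtm,opod] add [daci] -> 3 lines: ttc daci ucdsm
Hunk 6: at line 1 remove [daci] add [wzgh,xqk,pjem] -> 5 lines: ttc wzgh xqk pjem ucdsm
Hunk 7: at line 1 remove [xqk] add [yie,durrd] -> 6 lines: ttc wzgh yie durrd pjem ucdsm
Final line count: 6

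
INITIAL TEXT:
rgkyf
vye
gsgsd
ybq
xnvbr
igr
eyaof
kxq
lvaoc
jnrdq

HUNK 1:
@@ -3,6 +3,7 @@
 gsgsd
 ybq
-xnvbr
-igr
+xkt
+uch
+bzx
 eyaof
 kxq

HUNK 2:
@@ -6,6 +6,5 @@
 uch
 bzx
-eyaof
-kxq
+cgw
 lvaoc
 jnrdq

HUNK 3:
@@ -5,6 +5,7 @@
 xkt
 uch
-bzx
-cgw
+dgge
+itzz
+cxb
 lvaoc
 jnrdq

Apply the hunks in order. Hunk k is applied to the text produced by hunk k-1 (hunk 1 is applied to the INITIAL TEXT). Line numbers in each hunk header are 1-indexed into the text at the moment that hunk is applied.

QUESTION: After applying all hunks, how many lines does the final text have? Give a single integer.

Hunk 1: at line 3 remove [xnvbr,igr] add [xkt,uch,bzx] -> 11 lines: rgkyf vye gsgsd ybq xkt uch bzx eyaof kxq lvaoc jnrdq
Hunk 2: at line 6 remove [eyaof,kxq] add [cgw] -> 10 lines: rgkyf vye gsgsd ybq xkt uch bzx cgw lvaoc jnrdq
Hunk 3: at line 5 remove [bzx,cgw] add [dgge,itzz,cxb] -> 11 lines: rgkyf vye gsgsd ybq xkt uch dgge itzz cxb lvaoc jnrdq
Final line count: 11

Answer: 11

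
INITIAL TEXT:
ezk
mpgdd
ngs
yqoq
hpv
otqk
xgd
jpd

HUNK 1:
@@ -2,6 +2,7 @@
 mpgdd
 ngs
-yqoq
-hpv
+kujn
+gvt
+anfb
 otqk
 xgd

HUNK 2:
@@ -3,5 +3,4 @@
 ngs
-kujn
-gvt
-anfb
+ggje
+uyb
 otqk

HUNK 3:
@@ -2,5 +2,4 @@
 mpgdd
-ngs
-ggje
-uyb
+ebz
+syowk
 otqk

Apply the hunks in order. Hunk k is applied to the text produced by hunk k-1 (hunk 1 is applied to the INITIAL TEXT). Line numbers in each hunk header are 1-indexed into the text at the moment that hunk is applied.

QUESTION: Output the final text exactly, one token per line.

Hunk 1: at line 2 remove [yqoq,hpv] add [kujn,gvt,anfb] -> 9 lines: ezk mpgdd ngs kujn gvt anfb otqk xgd jpd
Hunk 2: at line 3 remove [kujn,gvt,anfb] add [ggje,uyb] -> 8 lines: ezk mpgdd ngs ggje uyb otqk xgd jpd
Hunk 3: at line 2 remove [ngs,ggje,uyb] add [ebz,syowk] -> 7 lines: ezk mpgdd ebz syowk otqk xgd jpd

Answer: ezk
mpgdd
ebz
syowk
otqk
xgd
jpd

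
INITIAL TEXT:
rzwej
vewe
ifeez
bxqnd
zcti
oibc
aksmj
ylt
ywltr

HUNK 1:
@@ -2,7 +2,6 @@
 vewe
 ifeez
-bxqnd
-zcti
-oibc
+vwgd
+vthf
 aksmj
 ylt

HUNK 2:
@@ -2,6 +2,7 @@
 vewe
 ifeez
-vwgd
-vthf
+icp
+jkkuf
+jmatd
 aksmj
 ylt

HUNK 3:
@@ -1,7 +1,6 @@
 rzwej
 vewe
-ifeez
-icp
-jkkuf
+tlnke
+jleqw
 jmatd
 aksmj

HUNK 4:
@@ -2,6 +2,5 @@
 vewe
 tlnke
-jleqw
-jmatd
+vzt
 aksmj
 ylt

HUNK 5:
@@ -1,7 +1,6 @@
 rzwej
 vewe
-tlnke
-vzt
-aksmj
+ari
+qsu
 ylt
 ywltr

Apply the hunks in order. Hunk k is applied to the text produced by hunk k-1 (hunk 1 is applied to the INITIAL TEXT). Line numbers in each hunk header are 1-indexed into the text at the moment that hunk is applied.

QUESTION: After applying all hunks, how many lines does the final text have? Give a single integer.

Answer: 6

Derivation:
Hunk 1: at line 2 remove [bxqnd,zcti,oibc] add [vwgd,vthf] -> 8 lines: rzwej vewe ifeez vwgd vthf aksmj ylt ywltr
Hunk 2: at line 2 remove [vwgd,vthf] add [icp,jkkuf,jmatd] -> 9 lines: rzwej vewe ifeez icp jkkuf jmatd aksmj ylt ywltr
Hunk 3: at line 1 remove [ifeez,icp,jkkuf] add [tlnke,jleqw] -> 8 lines: rzwej vewe tlnke jleqw jmatd aksmj ylt ywltr
Hunk 4: at line 2 remove [jleqw,jmatd] add [vzt] -> 7 lines: rzwej vewe tlnke vzt aksmj ylt ywltr
Hunk 5: at line 1 remove [tlnke,vzt,aksmj] add [ari,qsu] -> 6 lines: rzwej vewe ari qsu ylt ywltr
Final line count: 6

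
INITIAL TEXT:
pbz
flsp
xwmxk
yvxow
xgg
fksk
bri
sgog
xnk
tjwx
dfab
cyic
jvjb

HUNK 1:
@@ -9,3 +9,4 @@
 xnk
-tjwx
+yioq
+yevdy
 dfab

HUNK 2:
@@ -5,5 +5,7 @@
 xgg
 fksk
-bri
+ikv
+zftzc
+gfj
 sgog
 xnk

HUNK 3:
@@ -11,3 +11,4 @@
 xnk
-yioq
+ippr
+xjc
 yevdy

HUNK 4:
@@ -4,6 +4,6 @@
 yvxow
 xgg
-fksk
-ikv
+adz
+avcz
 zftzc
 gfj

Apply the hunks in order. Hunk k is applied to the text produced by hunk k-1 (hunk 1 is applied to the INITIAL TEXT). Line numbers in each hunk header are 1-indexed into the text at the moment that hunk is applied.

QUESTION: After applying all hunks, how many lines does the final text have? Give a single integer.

Hunk 1: at line 9 remove [tjwx] add [yioq,yevdy] -> 14 lines: pbz flsp xwmxk yvxow xgg fksk bri sgog xnk yioq yevdy dfab cyic jvjb
Hunk 2: at line 5 remove [bri] add [ikv,zftzc,gfj] -> 16 lines: pbz flsp xwmxk yvxow xgg fksk ikv zftzc gfj sgog xnk yioq yevdy dfab cyic jvjb
Hunk 3: at line 11 remove [yioq] add [ippr,xjc] -> 17 lines: pbz flsp xwmxk yvxow xgg fksk ikv zftzc gfj sgog xnk ippr xjc yevdy dfab cyic jvjb
Hunk 4: at line 4 remove [fksk,ikv] add [adz,avcz] -> 17 lines: pbz flsp xwmxk yvxow xgg adz avcz zftzc gfj sgog xnk ippr xjc yevdy dfab cyic jvjb
Final line count: 17

Answer: 17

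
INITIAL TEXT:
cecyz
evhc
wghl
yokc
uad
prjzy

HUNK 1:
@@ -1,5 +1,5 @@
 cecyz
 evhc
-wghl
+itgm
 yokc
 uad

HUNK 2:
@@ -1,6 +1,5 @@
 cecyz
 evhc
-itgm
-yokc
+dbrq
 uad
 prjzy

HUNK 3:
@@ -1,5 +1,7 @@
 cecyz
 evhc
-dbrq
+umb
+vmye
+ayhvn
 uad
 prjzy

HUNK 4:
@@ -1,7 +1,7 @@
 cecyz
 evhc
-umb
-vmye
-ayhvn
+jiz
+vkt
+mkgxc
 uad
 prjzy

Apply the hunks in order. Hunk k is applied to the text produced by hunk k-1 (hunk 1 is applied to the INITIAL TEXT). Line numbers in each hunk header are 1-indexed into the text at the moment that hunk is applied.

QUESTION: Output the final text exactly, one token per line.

Hunk 1: at line 1 remove [wghl] add [itgm] -> 6 lines: cecyz evhc itgm yokc uad prjzy
Hunk 2: at line 1 remove [itgm,yokc] add [dbrq] -> 5 lines: cecyz evhc dbrq uad prjzy
Hunk 3: at line 1 remove [dbrq] add [umb,vmye,ayhvn] -> 7 lines: cecyz evhc umb vmye ayhvn uad prjzy
Hunk 4: at line 1 remove [umb,vmye,ayhvn] add [jiz,vkt,mkgxc] -> 7 lines: cecyz evhc jiz vkt mkgxc uad prjzy

Answer: cecyz
evhc
jiz
vkt
mkgxc
uad
prjzy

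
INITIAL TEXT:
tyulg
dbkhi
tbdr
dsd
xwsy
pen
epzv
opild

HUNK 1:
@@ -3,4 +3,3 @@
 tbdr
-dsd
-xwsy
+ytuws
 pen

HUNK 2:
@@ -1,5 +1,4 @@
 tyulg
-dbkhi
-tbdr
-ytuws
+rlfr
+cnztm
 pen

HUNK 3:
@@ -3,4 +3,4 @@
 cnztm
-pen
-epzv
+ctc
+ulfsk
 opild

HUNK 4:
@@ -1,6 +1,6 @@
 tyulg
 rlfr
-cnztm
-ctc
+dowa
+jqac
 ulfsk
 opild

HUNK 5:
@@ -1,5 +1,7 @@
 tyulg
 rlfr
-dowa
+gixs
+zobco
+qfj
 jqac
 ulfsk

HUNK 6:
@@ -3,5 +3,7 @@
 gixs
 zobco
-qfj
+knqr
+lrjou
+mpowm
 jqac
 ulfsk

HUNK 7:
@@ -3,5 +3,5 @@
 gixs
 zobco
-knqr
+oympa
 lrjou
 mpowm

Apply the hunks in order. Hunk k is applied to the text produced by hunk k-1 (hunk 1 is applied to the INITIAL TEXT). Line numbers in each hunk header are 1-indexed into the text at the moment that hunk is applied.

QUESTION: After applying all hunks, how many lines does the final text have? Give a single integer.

Hunk 1: at line 3 remove [dsd,xwsy] add [ytuws] -> 7 lines: tyulg dbkhi tbdr ytuws pen epzv opild
Hunk 2: at line 1 remove [dbkhi,tbdr,ytuws] add [rlfr,cnztm] -> 6 lines: tyulg rlfr cnztm pen epzv opild
Hunk 3: at line 3 remove [pen,epzv] add [ctc,ulfsk] -> 6 lines: tyulg rlfr cnztm ctc ulfsk opild
Hunk 4: at line 1 remove [cnztm,ctc] add [dowa,jqac] -> 6 lines: tyulg rlfr dowa jqac ulfsk opild
Hunk 5: at line 1 remove [dowa] add [gixs,zobco,qfj] -> 8 lines: tyulg rlfr gixs zobco qfj jqac ulfsk opild
Hunk 6: at line 3 remove [qfj] add [knqr,lrjou,mpowm] -> 10 lines: tyulg rlfr gixs zobco knqr lrjou mpowm jqac ulfsk opild
Hunk 7: at line 3 remove [knqr] add [oympa] -> 10 lines: tyulg rlfr gixs zobco oympa lrjou mpowm jqac ulfsk opild
Final line count: 10

Answer: 10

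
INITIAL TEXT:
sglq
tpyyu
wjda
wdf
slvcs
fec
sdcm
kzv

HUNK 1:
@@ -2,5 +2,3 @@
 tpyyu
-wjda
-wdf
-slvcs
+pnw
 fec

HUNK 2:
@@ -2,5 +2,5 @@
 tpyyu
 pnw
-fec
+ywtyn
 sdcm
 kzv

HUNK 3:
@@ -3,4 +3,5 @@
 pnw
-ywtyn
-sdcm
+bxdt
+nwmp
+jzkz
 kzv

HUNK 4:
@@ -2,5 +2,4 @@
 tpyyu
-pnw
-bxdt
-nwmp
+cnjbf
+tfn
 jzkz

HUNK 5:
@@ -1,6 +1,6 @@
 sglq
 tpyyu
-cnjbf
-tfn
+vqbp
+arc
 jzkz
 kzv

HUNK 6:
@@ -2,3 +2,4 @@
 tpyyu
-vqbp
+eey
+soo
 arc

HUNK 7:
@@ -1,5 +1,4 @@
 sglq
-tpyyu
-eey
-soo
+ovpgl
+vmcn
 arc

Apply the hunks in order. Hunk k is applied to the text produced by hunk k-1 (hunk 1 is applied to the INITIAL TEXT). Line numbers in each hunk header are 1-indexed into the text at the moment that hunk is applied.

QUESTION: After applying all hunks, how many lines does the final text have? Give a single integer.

Hunk 1: at line 2 remove [wjda,wdf,slvcs] add [pnw] -> 6 lines: sglq tpyyu pnw fec sdcm kzv
Hunk 2: at line 2 remove [fec] add [ywtyn] -> 6 lines: sglq tpyyu pnw ywtyn sdcm kzv
Hunk 3: at line 3 remove [ywtyn,sdcm] add [bxdt,nwmp,jzkz] -> 7 lines: sglq tpyyu pnw bxdt nwmp jzkz kzv
Hunk 4: at line 2 remove [pnw,bxdt,nwmp] add [cnjbf,tfn] -> 6 lines: sglq tpyyu cnjbf tfn jzkz kzv
Hunk 5: at line 1 remove [cnjbf,tfn] add [vqbp,arc] -> 6 lines: sglq tpyyu vqbp arc jzkz kzv
Hunk 6: at line 2 remove [vqbp] add [eey,soo] -> 7 lines: sglq tpyyu eey soo arc jzkz kzv
Hunk 7: at line 1 remove [tpyyu,eey,soo] add [ovpgl,vmcn] -> 6 lines: sglq ovpgl vmcn arc jzkz kzv
Final line count: 6

Answer: 6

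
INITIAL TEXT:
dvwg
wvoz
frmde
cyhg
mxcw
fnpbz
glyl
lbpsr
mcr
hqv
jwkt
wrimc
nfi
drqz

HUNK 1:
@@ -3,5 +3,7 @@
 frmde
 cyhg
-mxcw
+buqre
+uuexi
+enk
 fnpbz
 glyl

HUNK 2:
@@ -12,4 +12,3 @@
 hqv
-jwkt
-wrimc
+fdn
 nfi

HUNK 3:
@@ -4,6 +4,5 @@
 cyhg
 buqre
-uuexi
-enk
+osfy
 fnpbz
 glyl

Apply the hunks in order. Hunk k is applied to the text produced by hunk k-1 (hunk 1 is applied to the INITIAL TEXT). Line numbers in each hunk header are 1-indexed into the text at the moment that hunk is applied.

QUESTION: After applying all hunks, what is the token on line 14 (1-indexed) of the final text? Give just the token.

Hunk 1: at line 3 remove [mxcw] add [buqre,uuexi,enk] -> 16 lines: dvwg wvoz frmde cyhg buqre uuexi enk fnpbz glyl lbpsr mcr hqv jwkt wrimc nfi drqz
Hunk 2: at line 12 remove [jwkt,wrimc] add [fdn] -> 15 lines: dvwg wvoz frmde cyhg buqre uuexi enk fnpbz glyl lbpsr mcr hqv fdn nfi drqz
Hunk 3: at line 4 remove [uuexi,enk] add [osfy] -> 14 lines: dvwg wvoz frmde cyhg buqre osfy fnpbz glyl lbpsr mcr hqv fdn nfi drqz
Final line 14: drqz

Answer: drqz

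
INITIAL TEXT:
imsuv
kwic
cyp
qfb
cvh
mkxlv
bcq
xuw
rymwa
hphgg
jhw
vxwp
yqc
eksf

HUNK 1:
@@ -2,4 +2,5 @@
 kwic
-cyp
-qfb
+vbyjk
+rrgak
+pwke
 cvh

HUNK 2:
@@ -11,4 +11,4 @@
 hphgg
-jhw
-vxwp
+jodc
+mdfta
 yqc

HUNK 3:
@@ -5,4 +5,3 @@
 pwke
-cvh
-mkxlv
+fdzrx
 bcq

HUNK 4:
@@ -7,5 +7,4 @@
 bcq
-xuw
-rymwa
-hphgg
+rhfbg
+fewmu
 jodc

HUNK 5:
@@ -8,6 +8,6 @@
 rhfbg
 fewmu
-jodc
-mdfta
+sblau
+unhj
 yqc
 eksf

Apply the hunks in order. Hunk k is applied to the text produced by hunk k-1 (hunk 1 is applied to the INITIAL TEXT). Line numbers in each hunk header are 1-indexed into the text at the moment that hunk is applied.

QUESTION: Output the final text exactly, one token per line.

Answer: imsuv
kwic
vbyjk
rrgak
pwke
fdzrx
bcq
rhfbg
fewmu
sblau
unhj
yqc
eksf

Derivation:
Hunk 1: at line 2 remove [cyp,qfb] add [vbyjk,rrgak,pwke] -> 15 lines: imsuv kwic vbyjk rrgak pwke cvh mkxlv bcq xuw rymwa hphgg jhw vxwp yqc eksf
Hunk 2: at line 11 remove [jhw,vxwp] add [jodc,mdfta] -> 15 lines: imsuv kwic vbyjk rrgak pwke cvh mkxlv bcq xuw rymwa hphgg jodc mdfta yqc eksf
Hunk 3: at line 5 remove [cvh,mkxlv] add [fdzrx] -> 14 lines: imsuv kwic vbyjk rrgak pwke fdzrx bcq xuw rymwa hphgg jodc mdfta yqc eksf
Hunk 4: at line 7 remove [xuw,rymwa,hphgg] add [rhfbg,fewmu] -> 13 lines: imsuv kwic vbyjk rrgak pwke fdzrx bcq rhfbg fewmu jodc mdfta yqc eksf
Hunk 5: at line 8 remove [jodc,mdfta] add [sblau,unhj] -> 13 lines: imsuv kwic vbyjk rrgak pwke fdzrx bcq rhfbg fewmu sblau unhj yqc eksf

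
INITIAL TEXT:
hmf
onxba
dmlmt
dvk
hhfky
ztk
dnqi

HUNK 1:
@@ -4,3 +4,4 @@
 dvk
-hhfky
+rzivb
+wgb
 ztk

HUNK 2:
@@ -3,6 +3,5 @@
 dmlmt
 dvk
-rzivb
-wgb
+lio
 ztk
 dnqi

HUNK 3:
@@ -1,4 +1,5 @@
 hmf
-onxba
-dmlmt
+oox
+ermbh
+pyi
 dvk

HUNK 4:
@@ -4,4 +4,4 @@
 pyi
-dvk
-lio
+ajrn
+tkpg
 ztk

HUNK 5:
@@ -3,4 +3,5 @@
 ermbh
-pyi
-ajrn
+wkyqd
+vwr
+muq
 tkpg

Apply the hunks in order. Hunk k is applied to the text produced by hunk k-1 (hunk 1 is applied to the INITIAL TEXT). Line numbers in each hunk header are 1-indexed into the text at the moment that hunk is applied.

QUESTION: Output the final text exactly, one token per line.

Hunk 1: at line 4 remove [hhfky] add [rzivb,wgb] -> 8 lines: hmf onxba dmlmt dvk rzivb wgb ztk dnqi
Hunk 2: at line 3 remove [rzivb,wgb] add [lio] -> 7 lines: hmf onxba dmlmt dvk lio ztk dnqi
Hunk 3: at line 1 remove [onxba,dmlmt] add [oox,ermbh,pyi] -> 8 lines: hmf oox ermbh pyi dvk lio ztk dnqi
Hunk 4: at line 4 remove [dvk,lio] add [ajrn,tkpg] -> 8 lines: hmf oox ermbh pyi ajrn tkpg ztk dnqi
Hunk 5: at line 3 remove [pyi,ajrn] add [wkyqd,vwr,muq] -> 9 lines: hmf oox ermbh wkyqd vwr muq tkpg ztk dnqi

Answer: hmf
oox
ermbh
wkyqd
vwr
muq
tkpg
ztk
dnqi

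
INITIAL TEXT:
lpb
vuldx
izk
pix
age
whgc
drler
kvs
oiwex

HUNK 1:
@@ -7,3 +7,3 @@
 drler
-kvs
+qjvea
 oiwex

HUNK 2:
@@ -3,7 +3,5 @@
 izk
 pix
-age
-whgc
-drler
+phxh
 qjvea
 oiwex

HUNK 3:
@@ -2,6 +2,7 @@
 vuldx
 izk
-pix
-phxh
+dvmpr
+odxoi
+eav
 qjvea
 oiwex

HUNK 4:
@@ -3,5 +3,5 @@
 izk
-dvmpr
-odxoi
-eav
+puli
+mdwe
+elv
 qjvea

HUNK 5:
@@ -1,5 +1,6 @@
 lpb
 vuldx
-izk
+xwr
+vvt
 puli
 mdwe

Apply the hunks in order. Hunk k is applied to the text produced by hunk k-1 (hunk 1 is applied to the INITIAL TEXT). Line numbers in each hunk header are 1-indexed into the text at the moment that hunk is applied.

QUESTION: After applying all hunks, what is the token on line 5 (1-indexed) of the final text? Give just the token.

Answer: puli

Derivation:
Hunk 1: at line 7 remove [kvs] add [qjvea] -> 9 lines: lpb vuldx izk pix age whgc drler qjvea oiwex
Hunk 2: at line 3 remove [age,whgc,drler] add [phxh] -> 7 lines: lpb vuldx izk pix phxh qjvea oiwex
Hunk 3: at line 2 remove [pix,phxh] add [dvmpr,odxoi,eav] -> 8 lines: lpb vuldx izk dvmpr odxoi eav qjvea oiwex
Hunk 4: at line 3 remove [dvmpr,odxoi,eav] add [puli,mdwe,elv] -> 8 lines: lpb vuldx izk puli mdwe elv qjvea oiwex
Hunk 5: at line 1 remove [izk] add [xwr,vvt] -> 9 lines: lpb vuldx xwr vvt puli mdwe elv qjvea oiwex
Final line 5: puli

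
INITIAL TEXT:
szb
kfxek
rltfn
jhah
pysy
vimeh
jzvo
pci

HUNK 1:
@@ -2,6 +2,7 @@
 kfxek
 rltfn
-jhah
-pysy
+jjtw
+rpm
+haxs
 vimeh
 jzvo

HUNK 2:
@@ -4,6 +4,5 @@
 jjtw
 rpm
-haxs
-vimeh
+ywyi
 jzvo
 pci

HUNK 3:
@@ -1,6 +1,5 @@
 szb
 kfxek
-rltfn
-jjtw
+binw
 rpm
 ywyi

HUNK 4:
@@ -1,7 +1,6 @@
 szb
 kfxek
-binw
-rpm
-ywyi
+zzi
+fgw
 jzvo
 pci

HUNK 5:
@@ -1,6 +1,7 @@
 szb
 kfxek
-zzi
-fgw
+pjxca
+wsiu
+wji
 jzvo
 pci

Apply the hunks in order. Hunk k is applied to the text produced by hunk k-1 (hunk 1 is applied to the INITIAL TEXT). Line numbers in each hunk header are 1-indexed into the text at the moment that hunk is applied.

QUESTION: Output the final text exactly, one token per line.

Answer: szb
kfxek
pjxca
wsiu
wji
jzvo
pci

Derivation:
Hunk 1: at line 2 remove [jhah,pysy] add [jjtw,rpm,haxs] -> 9 lines: szb kfxek rltfn jjtw rpm haxs vimeh jzvo pci
Hunk 2: at line 4 remove [haxs,vimeh] add [ywyi] -> 8 lines: szb kfxek rltfn jjtw rpm ywyi jzvo pci
Hunk 3: at line 1 remove [rltfn,jjtw] add [binw] -> 7 lines: szb kfxek binw rpm ywyi jzvo pci
Hunk 4: at line 1 remove [binw,rpm,ywyi] add [zzi,fgw] -> 6 lines: szb kfxek zzi fgw jzvo pci
Hunk 5: at line 1 remove [zzi,fgw] add [pjxca,wsiu,wji] -> 7 lines: szb kfxek pjxca wsiu wji jzvo pci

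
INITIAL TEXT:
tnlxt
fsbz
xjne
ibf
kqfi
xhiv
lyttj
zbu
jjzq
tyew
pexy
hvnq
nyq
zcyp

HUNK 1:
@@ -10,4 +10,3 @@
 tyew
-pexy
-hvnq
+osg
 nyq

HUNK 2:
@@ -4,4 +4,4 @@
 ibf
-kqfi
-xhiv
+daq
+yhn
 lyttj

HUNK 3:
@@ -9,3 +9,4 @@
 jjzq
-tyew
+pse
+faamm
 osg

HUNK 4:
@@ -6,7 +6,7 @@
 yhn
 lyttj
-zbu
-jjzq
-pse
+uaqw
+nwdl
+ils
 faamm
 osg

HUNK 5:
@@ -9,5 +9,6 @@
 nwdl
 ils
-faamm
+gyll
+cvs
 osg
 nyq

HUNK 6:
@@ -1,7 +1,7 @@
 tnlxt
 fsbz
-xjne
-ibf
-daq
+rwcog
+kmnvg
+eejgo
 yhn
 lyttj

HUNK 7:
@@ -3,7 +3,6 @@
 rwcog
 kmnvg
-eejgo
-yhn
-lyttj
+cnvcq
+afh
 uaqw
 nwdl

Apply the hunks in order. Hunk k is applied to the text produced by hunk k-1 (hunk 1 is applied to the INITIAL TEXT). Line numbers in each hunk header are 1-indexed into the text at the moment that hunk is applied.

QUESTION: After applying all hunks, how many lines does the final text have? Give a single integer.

Answer: 14

Derivation:
Hunk 1: at line 10 remove [pexy,hvnq] add [osg] -> 13 lines: tnlxt fsbz xjne ibf kqfi xhiv lyttj zbu jjzq tyew osg nyq zcyp
Hunk 2: at line 4 remove [kqfi,xhiv] add [daq,yhn] -> 13 lines: tnlxt fsbz xjne ibf daq yhn lyttj zbu jjzq tyew osg nyq zcyp
Hunk 3: at line 9 remove [tyew] add [pse,faamm] -> 14 lines: tnlxt fsbz xjne ibf daq yhn lyttj zbu jjzq pse faamm osg nyq zcyp
Hunk 4: at line 6 remove [zbu,jjzq,pse] add [uaqw,nwdl,ils] -> 14 lines: tnlxt fsbz xjne ibf daq yhn lyttj uaqw nwdl ils faamm osg nyq zcyp
Hunk 5: at line 9 remove [faamm] add [gyll,cvs] -> 15 lines: tnlxt fsbz xjne ibf daq yhn lyttj uaqw nwdl ils gyll cvs osg nyq zcyp
Hunk 6: at line 1 remove [xjne,ibf,daq] add [rwcog,kmnvg,eejgo] -> 15 lines: tnlxt fsbz rwcog kmnvg eejgo yhn lyttj uaqw nwdl ils gyll cvs osg nyq zcyp
Hunk 7: at line 3 remove [eejgo,yhn,lyttj] add [cnvcq,afh] -> 14 lines: tnlxt fsbz rwcog kmnvg cnvcq afh uaqw nwdl ils gyll cvs osg nyq zcyp
Final line count: 14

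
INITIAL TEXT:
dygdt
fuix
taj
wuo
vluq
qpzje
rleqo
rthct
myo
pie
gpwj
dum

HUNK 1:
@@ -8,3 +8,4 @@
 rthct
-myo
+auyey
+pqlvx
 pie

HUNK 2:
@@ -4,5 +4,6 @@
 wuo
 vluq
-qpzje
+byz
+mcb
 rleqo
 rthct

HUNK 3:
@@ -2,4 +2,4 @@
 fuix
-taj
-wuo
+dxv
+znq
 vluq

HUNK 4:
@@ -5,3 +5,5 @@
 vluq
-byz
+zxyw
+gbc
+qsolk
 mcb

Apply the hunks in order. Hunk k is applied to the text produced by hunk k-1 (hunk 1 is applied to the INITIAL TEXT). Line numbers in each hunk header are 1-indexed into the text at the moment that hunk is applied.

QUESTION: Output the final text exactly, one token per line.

Answer: dygdt
fuix
dxv
znq
vluq
zxyw
gbc
qsolk
mcb
rleqo
rthct
auyey
pqlvx
pie
gpwj
dum

Derivation:
Hunk 1: at line 8 remove [myo] add [auyey,pqlvx] -> 13 lines: dygdt fuix taj wuo vluq qpzje rleqo rthct auyey pqlvx pie gpwj dum
Hunk 2: at line 4 remove [qpzje] add [byz,mcb] -> 14 lines: dygdt fuix taj wuo vluq byz mcb rleqo rthct auyey pqlvx pie gpwj dum
Hunk 3: at line 2 remove [taj,wuo] add [dxv,znq] -> 14 lines: dygdt fuix dxv znq vluq byz mcb rleqo rthct auyey pqlvx pie gpwj dum
Hunk 4: at line 5 remove [byz] add [zxyw,gbc,qsolk] -> 16 lines: dygdt fuix dxv znq vluq zxyw gbc qsolk mcb rleqo rthct auyey pqlvx pie gpwj dum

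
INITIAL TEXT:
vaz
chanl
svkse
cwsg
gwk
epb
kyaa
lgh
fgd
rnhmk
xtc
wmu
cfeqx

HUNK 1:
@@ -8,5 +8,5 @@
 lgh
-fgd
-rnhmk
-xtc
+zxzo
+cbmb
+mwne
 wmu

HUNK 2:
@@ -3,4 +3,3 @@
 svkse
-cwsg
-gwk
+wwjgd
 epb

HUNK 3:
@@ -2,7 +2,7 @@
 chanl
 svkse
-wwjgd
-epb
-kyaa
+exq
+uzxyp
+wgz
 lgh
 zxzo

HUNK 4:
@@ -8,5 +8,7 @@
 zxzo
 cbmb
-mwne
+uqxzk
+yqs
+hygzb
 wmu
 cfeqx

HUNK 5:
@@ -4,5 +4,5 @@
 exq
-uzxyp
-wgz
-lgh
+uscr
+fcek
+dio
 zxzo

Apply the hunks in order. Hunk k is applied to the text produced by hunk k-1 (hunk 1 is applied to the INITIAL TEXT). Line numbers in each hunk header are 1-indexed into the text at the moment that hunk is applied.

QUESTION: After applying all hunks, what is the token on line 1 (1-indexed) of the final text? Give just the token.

Hunk 1: at line 8 remove [fgd,rnhmk,xtc] add [zxzo,cbmb,mwne] -> 13 lines: vaz chanl svkse cwsg gwk epb kyaa lgh zxzo cbmb mwne wmu cfeqx
Hunk 2: at line 3 remove [cwsg,gwk] add [wwjgd] -> 12 lines: vaz chanl svkse wwjgd epb kyaa lgh zxzo cbmb mwne wmu cfeqx
Hunk 3: at line 2 remove [wwjgd,epb,kyaa] add [exq,uzxyp,wgz] -> 12 lines: vaz chanl svkse exq uzxyp wgz lgh zxzo cbmb mwne wmu cfeqx
Hunk 4: at line 8 remove [mwne] add [uqxzk,yqs,hygzb] -> 14 lines: vaz chanl svkse exq uzxyp wgz lgh zxzo cbmb uqxzk yqs hygzb wmu cfeqx
Hunk 5: at line 4 remove [uzxyp,wgz,lgh] add [uscr,fcek,dio] -> 14 lines: vaz chanl svkse exq uscr fcek dio zxzo cbmb uqxzk yqs hygzb wmu cfeqx
Final line 1: vaz

Answer: vaz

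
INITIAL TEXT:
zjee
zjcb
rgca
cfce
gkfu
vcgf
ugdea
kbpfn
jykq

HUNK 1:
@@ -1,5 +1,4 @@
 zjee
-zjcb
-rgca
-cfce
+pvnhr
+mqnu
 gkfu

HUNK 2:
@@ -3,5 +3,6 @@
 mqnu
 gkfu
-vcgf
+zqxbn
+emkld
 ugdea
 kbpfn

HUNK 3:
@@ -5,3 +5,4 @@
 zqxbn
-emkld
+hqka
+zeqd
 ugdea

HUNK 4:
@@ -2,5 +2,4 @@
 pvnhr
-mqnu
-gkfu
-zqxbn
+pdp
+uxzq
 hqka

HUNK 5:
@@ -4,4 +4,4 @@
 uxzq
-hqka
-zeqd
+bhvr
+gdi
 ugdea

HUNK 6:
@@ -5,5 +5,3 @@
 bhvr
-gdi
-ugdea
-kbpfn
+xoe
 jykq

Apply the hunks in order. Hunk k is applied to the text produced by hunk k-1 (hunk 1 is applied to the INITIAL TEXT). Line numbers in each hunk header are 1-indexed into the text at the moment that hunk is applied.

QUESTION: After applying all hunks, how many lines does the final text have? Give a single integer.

Hunk 1: at line 1 remove [zjcb,rgca,cfce] add [pvnhr,mqnu] -> 8 lines: zjee pvnhr mqnu gkfu vcgf ugdea kbpfn jykq
Hunk 2: at line 3 remove [vcgf] add [zqxbn,emkld] -> 9 lines: zjee pvnhr mqnu gkfu zqxbn emkld ugdea kbpfn jykq
Hunk 3: at line 5 remove [emkld] add [hqka,zeqd] -> 10 lines: zjee pvnhr mqnu gkfu zqxbn hqka zeqd ugdea kbpfn jykq
Hunk 4: at line 2 remove [mqnu,gkfu,zqxbn] add [pdp,uxzq] -> 9 lines: zjee pvnhr pdp uxzq hqka zeqd ugdea kbpfn jykq
Hunk 5: at line 4 remove [hqka,zeqd] add [bhvr,gdi] -> 9 lines: zjee pvnhr pdp uxzq bhvr gdi ugdea kbpfn jykq
Hunk 6: at line 5 remove [gdi,ugdea,kbpfn] add [xoe] -> 7 lines: zjee pvnhr pdp uxzq bhvr xoe jykq
Final line count: 7

Answer: 7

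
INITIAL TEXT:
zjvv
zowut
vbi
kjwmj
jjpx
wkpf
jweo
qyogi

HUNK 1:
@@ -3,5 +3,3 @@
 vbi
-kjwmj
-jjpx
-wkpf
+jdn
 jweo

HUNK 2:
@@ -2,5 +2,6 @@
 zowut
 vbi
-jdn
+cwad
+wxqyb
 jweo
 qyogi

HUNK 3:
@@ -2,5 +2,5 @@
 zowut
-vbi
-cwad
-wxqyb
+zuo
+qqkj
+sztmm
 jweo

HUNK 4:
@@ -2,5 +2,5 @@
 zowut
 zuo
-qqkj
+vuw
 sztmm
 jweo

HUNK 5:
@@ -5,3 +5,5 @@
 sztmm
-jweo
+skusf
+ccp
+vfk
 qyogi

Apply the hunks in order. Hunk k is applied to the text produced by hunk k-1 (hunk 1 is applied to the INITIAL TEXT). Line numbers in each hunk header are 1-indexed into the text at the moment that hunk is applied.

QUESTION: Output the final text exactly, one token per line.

Answer: zjvv
zowut
zuo
vuw
sztmm
skusf
ccp
vfk
qyogi

Derivation:
Hunk 1: at line 3 remove [kjwmj,jjpx,wkpf] add [jdn] -> 6 lines: zjvv zowut vbi jdn jweo qyogi
Hunk 2: at line 2 remove [jdn] add [cwad,wxqyb] -> 7 lines: zjvv zowut vbi cwad wxqyb jweo qyogi
Hunk 3: at line 2 remove [vbi,cwad,wxqyb] add [zuo,qqkj,sztmm] -> 7 lines: zjvv zowut zuo qqkj sztmm jweo qyogi
Hunk 4: at line 2 remove [qqkj] add [vuw] -> 7 lines: zjvv zowut zuo vuw sztmm jweo qyogi
Hunk 5: at line 5 remove [jweo] add [skusf,ccp,vfk] -> 9 lines: zjvv zowut zuo vuw sztmm skusf ccp vfk qyogi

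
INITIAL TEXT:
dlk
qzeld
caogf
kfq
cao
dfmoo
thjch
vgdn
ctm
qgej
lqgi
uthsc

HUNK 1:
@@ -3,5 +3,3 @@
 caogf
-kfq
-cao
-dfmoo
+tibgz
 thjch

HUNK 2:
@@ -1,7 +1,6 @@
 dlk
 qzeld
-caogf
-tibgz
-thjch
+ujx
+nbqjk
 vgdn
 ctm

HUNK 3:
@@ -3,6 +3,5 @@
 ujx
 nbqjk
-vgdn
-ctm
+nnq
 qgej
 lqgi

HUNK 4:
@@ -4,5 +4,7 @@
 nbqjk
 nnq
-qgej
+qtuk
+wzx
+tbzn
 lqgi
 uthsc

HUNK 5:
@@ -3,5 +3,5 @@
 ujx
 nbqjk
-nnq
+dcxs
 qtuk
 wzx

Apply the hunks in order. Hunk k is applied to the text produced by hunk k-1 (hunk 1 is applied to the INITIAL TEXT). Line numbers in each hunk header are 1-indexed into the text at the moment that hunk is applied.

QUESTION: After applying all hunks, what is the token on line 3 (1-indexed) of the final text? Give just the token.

Hunk 1: at line 3 remove [kfq,cao,dfmoo] add [tibgz] -> 10 lines: dlk qzeld caogf tibgz thjch vgdn ctm qgej lqgi uthsc
Hunk 2: at line 1 remove [caogf,tibgz,thjch] add [ujx,nbqjk] -> 9 lines: dlk qzeld ujx nbqjk vgdn ctm qgej lqgi uthsc
Hunk 3: at line 3 remove [vgdn,ctm] add [nnq] -> 8 lines: dlk qzeld ujx nbqjk nnq qgej lqgi uthsc
Hunk 4: at line 4 remove [qgej] add [qtuk,wzx,tbzn] -> 10 lines: dlk qzeld ujx nbqjk nnq qtuk wzx tbzn lqgi uthsc
Hunk 5: at line 3 remove [nnq] add [dcxs] -> 10 lines: dlk qzeld ujx nbqjk dcxs qtuk wzx tbzn lqgi uthsc
Final line 3: ujx

Answer: ujx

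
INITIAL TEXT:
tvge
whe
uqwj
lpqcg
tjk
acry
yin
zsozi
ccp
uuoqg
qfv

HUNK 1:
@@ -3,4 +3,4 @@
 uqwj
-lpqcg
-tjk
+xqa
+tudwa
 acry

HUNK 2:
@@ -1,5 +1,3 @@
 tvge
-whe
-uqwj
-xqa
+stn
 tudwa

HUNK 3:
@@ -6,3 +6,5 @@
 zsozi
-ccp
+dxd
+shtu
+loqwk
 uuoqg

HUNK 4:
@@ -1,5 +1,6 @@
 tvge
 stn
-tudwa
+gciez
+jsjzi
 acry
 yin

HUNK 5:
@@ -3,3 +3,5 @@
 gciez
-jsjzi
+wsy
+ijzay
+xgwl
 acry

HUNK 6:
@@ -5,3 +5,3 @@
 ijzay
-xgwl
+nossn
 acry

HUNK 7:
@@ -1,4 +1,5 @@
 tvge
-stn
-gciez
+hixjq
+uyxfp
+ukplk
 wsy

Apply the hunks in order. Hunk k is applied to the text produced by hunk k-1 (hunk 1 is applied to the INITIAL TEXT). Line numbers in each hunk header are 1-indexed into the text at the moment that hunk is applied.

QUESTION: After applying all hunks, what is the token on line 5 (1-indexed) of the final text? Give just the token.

Answer: wsy

Derivation:
Hunk 1: at line 3 remove [lpqcg,tjk] add [xqa,tudwa] -> 11 lines: tvge whe uqwj xqa tudwa acry yin zsozi ccp uuoqg qfv
Hunk 2: at line 1 remove [whe,uqwj,xqa] add [stn] -> 9 lines: tvge stn tudwa acry yin zsozi ccp uuoqg qfv
Hunk 3: at line 6 remove [ccp] add [dxd,shtu,loqwk] -> 11 lines: tvge stn tudwa acry yin zsozi dxd shtu loqwk uuoqg qfv
Hunk 4: at line 1 remove [tudwa] add [gciez,jsjzi] -> 12 lines: tvge stn gciez jsjzi acry yin zsozi dxd shtu loqwk uuoqg qfv
Hunk 5: at line 3 remove [jsjzi] add [wsy,ijzay,xgwl] -> 14 lines: tvge stn gciez wsy ijzay xgwl acry yin zsozi dxd shtu loqwk uuoqg qfv
Hunk 6: at line 5 remove [xgwl] add [nossn] -> 14 lines: tvge stn gciez wsy ijzay nossn acry yin zsozi dxd shtu loqwk uuoqg qfv
Hunk 7: at line 1 remove [stn,gciez] add [hixjq,uyxfp,ukplk] -> 15 lines: tvge hixjq uyxfp ukplk wsy ijzay nossn acry yin zsozi dxd shtu loqwk uuoqg qfv
Final line 5: wsy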